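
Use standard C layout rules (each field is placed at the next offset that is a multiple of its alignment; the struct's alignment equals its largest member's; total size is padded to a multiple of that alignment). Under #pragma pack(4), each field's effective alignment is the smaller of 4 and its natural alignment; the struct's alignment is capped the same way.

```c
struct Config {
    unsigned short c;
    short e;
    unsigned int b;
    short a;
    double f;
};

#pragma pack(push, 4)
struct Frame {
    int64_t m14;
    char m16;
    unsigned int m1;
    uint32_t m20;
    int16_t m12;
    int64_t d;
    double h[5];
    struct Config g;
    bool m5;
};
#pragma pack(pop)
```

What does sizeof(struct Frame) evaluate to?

Config: c at 0 (size 2, align 2) → ends 2; e at 2 (size 2, align 2) → ends 4; b at 4 (size 4, align 4) → ends 8; a at 8 (size 2, align 2) → ends 10; pad 6 to align 8 for f; f at 16 (size 8, align 8) → ends 24; total 24 bytes, alignment 8
m14 at 0 (size 8, align 4) → ends 8
m16 at 8 (size 1, align 1) → ends 9
pad 3 to align 4 for m1
m1 at 12 (size 4, align 4) → ends 16
m20 at 16 (size 4, align 4) → ends 20
m12 at 20 (size 2, align 2) → ends 22
pad 2 to align 4 for d
d at 24 (size 8, align 4) → ends 32
h at 32 (size 40, align 4) → ends 72
g at 72 (size 24, align 4) → ends 96
m5 at 96 (size 1, align 1) → ends 97
tail pad 3 to reach multiple of 4
total 100 bytes, alignment 4

100 bytes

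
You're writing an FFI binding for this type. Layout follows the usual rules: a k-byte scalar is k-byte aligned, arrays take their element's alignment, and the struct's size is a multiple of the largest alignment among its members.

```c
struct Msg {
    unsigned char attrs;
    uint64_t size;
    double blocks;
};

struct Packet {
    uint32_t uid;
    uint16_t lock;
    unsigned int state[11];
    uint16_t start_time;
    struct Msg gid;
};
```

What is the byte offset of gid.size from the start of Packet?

64

Msg: attrs at 0 (size 1, align 1) → ends 1; pad 7 to align 8 for size; size at 8 (size 8, align 8) → ends 16; blocks at 16 (size 8, align 8) → ends 24; total 24 bytes, alignment 8
uid at 0 (size 4, align 4) → ends 4
lock at 4 (size 2, align 2) → ends 6
pad 2 to align 4 for state
state at 8 (size 44, align 4) → ends 52
start_time at 52 (size 2, align 2) → ends 54
pad 2 to align 8 for gid
gid at 56 (size 24, align 8) → ends 80
within Msg: size at 8
56 + 8 = 64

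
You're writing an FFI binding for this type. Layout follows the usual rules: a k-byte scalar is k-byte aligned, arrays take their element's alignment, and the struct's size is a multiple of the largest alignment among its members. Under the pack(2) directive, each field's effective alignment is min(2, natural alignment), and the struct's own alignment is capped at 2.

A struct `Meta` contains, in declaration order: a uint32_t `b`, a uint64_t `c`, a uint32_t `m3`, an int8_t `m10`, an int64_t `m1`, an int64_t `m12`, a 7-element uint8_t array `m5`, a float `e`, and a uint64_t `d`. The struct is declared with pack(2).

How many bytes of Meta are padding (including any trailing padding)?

2

0..4  b  (4B, 2-aligned)
4..12  c  (8B, 2-aligned)
12..16  m3  (4B, 2-aligned)
16..17  m10  (1B, 1-aligned)
17..18  -- padding (1B)
18..26  m1  (8B, 2-aligned)
26..34  m12  (8B, 2-aligned)
34..41  m5  (7B, 1-aligned)
41..42  -- padding (1B)
42..46  e  (4B, 2-aligned)
46..54  d  (8B, 2-aligned)
sizeof = 54, alignof = 2
data bytes 52, size 54 → padding 2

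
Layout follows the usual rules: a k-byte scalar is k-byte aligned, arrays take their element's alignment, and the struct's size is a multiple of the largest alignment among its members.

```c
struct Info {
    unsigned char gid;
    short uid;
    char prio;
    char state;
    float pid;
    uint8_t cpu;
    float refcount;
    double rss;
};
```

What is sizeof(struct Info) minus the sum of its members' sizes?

10

gid at 0 (size 1, align 1) → ends 1
pad 1 to align 2 for uid
uid at 2 (size 2, align 2) → ends 4
prio at 4 (size 1, align 1) → ends 5
state at 5 (size 1, align 1) → ends 6
pad 2 to align 4 for pid
pid at 8 (size 4, align 4) → ends 12
cpu at 12 (size 1, align 1) → ends 13
pad 3 to align 4 for refcount
refcount at 16 (size 4, align 4) → ends 20
pad 4 to align 8 for rss
rss at 24 (size 8, align 8) → ends 32
total 32 bytes, alignment 8
data bytes 22, size 32 → padding 10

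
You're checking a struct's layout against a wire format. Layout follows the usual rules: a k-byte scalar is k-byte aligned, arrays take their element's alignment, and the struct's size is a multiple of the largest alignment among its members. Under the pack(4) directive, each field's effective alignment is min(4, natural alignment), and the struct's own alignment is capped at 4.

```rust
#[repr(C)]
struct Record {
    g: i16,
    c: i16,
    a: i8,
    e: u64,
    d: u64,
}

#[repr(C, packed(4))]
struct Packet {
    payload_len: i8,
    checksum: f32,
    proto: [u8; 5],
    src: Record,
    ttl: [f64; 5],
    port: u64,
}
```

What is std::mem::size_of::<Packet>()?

88 bytes

Record: 0..2  g  (2B, 2-aligned); 2..4  c  (2B, 2-aligned); 4..5  a  (1B, 1-aligned); 5..8  -- padding (3B); 8..16  e  (8B, 8-aligned); 16..24  d  (8B, 8-aligned); sizeof = 24, alignof = 8
0..1  payload_len  (1B, 1-aligned)
1..4  -- padding (3B)
4..8  checksum  (4B, 4-aligned)
8..13  proto  (5B, 1-aligned)
13..16  -- padding (3B)
16..40  src  (24B, 4-aligned)
40..80  ttl  (40B, 4-aligned)
80..88  port  (8B, 4-aligned)
sizeof = 88, alignof = 4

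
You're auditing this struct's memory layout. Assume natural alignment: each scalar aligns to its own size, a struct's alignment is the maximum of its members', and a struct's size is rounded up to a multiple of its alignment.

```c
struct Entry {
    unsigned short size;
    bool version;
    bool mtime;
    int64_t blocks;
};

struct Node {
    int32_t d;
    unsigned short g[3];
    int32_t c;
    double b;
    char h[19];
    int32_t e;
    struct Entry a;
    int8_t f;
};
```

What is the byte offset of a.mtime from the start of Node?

51

Entry: size at 0 (size 2, align 2) → ends 2; version at 2 (size 1, align 1) → ends 3; mtime at 3 (size 1, align 1) → ends 4; pad 4 to align 8 for blocks; blocks at 8 (size 8, align 8) → ends 16; total 16 bytes, alignment 8
d at 0 (size 4, align 4) → ends 4
g at 4 (size 6, align 2) → ends 10
pad 2 to align 4 for c
c at 12 (size 4, align 4) → ends 16
b at 16 (size 8, align 8) → ends 24
h at 24 (size 19, align 1) → ends 43
pad 1 to align 4 for e
e at 44 (size 4, align 4) → ends 48
a at 48 (size 16, align 8) → ends 64
within Entry: mtime at 3
48 + 3 = 51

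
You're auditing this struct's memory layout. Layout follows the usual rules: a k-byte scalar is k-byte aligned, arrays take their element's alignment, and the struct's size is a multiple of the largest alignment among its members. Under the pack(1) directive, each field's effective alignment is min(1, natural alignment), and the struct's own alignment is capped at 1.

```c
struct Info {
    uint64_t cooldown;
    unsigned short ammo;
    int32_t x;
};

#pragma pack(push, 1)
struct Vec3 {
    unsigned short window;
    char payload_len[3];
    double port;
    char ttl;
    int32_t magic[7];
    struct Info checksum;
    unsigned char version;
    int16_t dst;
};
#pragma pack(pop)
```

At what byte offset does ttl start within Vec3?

13

Info: @0: cooldown [8B, align 8] → 8; @8: ammo [2B, align 2] → 10; +2 pad (align 4); @12: x [4B, align 4] → 16; size 16, align 8
@0: window [2B, align 1] → 2
@2: payload_len [3B, align 1] → 5
@5: port [8B, align 1] → 13
@13: ttl [1B, align 1] → 14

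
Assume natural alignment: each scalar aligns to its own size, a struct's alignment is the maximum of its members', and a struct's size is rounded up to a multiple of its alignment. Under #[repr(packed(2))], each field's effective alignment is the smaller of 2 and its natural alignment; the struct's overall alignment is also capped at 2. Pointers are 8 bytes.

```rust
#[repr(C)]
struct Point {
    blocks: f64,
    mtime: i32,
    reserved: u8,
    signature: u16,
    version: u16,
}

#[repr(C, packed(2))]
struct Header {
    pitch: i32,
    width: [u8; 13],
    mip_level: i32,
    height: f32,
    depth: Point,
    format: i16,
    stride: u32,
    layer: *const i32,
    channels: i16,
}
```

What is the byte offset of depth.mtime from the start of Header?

34

Point: blocks at 0 (size 8, align 8) → ends 8; mtime at 8 (size 4, align 4) → ends 12; reserved at 12 (size 1, align 1) → ends 13; pad 1 to align 2 for signature; signature at 14 (size 2, align 2) → ends 16; version at 16 (size 2, align 2) → ends 18; tail pad 6 to reach multiple of 8; total 24 bytes, alignment 8
pitch at 0 (size 4, align 2) → ends 4
width at 4 (size 13, align 1) → ends 17
pad 1 to align 2 for mip_level
mip_level at 18 (size 4, align 2) → ends 22
height at 22 (size 4, align 2) → ends 26
depth at 26 (size 24, align 2) → ends 50
within Point: mtime at 8
26 + 8 = 34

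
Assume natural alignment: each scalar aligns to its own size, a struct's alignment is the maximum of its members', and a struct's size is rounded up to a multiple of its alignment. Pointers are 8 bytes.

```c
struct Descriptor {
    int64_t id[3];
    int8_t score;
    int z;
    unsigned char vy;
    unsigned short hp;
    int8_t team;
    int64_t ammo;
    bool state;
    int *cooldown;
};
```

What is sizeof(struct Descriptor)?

0..24  id  (24B, 8-aligned)
24..25  score  (1B, 1-aligned)
25..28  -- padding (3B)
28..32  z  (4B, 4-aligned)
32..33  vy  (1B, 1-aligned)
33..34  -- padding (1B)
34..36  hp  (2B, 2-aligned)
36..37  team  (1B, 1-aligned)
37..40  -- padding (3B)
40..48  ammo  (8B, 8-aligned)
48..49  state  (1B, 1-aligned)
49..56  -- padding (7B)
56..64  cooldown  (8B, 8-aligned)
sizeof = 64, alignof = 8

64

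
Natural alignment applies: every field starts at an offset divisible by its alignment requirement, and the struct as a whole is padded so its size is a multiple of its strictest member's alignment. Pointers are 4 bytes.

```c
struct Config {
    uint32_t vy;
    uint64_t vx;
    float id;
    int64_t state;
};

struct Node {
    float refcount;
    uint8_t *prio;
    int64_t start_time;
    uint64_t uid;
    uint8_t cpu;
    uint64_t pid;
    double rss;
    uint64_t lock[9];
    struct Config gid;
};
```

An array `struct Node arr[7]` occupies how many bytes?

1064

Config: 0..4  vy  (4B, 4-aligned); 4..8  -- padding (4B); 8..16  vx  (8B, 8-aligned); 16..20  id  (4B, 4-aligned); 20..24  -- padding (4B); 24..32  state  (8B, 8-aligned); sizeof = 32, alignof = 8
0..4  refcount  (4B, 4-aligned)
4..8  prio  (4B, 4-aligned)
8..16  start_time  (8B, 8-aligned)
16..24  uid  (8B, 8-aligned)
24..25  cpu  (1B, 1-aligned)
25..32  -- padding (7B)
32..40  pid  (8B, 8-aligned)
40..48  rss  (8B, 8-aligned)
48..120  lock  (72B, 8-aligned)
120..152  gid  (32B, 8-aligned)
sizeof = 152, alignof = 8
array of 7: 7 × 152 = 1064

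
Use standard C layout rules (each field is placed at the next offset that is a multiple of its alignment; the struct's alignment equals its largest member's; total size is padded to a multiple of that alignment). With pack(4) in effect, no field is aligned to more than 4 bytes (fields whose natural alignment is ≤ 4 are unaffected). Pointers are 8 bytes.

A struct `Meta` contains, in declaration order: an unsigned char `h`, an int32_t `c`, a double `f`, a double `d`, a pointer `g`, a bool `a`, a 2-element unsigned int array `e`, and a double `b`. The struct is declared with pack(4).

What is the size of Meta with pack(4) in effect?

52

@0: h [1B, align 1] → 1
+3 pad (align 4)
@4: c [4B, align 4] → 8
@8: f [8B, align 4] → 16
@16: d [8B, align 4] → 24
@24: g [8B, align 4] → 32
@32: a [1B, align 1] → 33
+3 pad (align 4)
@36: e [8B, align 4] → 44
@44: b [8B, align 4] → 52
size 52, align 4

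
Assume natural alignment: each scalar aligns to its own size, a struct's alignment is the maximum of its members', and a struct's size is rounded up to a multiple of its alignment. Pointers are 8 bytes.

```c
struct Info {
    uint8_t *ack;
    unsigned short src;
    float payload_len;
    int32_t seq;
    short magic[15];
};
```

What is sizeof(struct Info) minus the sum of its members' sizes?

0..8  ack  (8B, 8-aligned)
8..10  src  (2B, 2-aligned)
10..12  -- padding (2B)
12..16  payload_len  (4B, 4-aligned)
16..20  seq  (4B, 4-aligned)
20..50  magic  (30B, 2-aligned)
50..56  -- tail padding (6B)
sizeof = 56, alignof = 8
data bytes 48, size 56 → padding 8

8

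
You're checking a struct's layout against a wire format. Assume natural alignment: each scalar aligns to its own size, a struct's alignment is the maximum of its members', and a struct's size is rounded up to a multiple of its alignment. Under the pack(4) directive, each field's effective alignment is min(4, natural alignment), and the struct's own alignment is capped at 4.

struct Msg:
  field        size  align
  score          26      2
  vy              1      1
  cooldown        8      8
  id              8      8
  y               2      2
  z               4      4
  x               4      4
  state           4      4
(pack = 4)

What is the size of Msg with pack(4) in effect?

60

0..26  score  (26B, 2-aligned)
26..27  vy  (1B, 1-aligned)
27..28  -- padding (1B)
28..36  cooldown  (8B, 4-aligned)
36..44  id  (8B, 4-aligned)
44..46  y  (2B, 2-aligned)
46..48  -- padding (2B)
48..52  z  (4B, 4-aligned)
52..56  x  (4B, 4-aligned)
56..60  state  (4B, 4-aligned)
sizeof = 60, alignof = 4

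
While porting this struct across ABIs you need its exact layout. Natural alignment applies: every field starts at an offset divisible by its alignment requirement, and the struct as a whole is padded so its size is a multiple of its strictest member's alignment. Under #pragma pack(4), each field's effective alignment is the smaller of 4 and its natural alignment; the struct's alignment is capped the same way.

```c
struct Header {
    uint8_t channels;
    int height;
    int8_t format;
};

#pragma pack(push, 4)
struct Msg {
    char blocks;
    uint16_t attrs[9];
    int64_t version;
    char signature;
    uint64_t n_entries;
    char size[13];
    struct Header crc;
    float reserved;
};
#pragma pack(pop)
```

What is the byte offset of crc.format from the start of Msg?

64

Header: channels at 0 (size 1, align 1) → ends 1; pad 3 to align 4 for height; height at 4 (size 4, align 4) → ends 8; format at 8 (size 1, align 1) → ends 9; tail pad 3 to reach multiple of 4; total 12 bytes, alignment 4
blocks at 0 (size 1, align 1) → ends 1
pad 1 to align 2 for attrs
attrs at 2 (size 18, align 2) → ends 20
version at 20 (size 8, align 4) → ends 28
signature at 28 (size 1, align 1) → ends 29
pad 3 to align 4 for n_entries
n_entries at 32 (size 8, align 4) → ends 40
size at 40 (size 13, align 1) → ends 53
pad 3 to align 4 for crc
crc at 56 (size 12, align 4) → ends 68
within Header: format at 8
56 + 8 = 64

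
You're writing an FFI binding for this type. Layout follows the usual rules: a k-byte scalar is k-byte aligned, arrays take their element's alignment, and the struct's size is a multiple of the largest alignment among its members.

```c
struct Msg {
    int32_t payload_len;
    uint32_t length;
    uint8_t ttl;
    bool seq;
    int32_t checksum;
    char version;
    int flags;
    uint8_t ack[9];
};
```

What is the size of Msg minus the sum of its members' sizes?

@0: payload_len [4B, align 4] → 4
@4: length [4B, align 4] → 8
@8: ttl [1B, align 1] → 9
@9: seq [1B, align 1] → 10
+2 pad (align 4)
@12: checksum [4B, align 4] → 16
@16: version [1B, align 1] → 17
+3 pad (align 4)
@20: flags [4B, align 4] → 24
@24: ack [9B, align 1] → 33
+3 tail pad (align 4)
size 36, align 4
data bytes 28, size 36 → padding 8

8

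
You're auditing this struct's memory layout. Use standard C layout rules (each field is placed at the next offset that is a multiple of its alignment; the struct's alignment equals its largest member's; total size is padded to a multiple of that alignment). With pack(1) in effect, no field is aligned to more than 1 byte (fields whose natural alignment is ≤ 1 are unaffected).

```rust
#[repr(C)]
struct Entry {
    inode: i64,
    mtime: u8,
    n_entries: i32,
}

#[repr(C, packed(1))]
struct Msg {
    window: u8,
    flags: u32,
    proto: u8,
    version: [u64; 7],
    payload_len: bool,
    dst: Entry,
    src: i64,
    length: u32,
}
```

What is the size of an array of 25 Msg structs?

Entry: @0: inode [8B, align 8] → 8; @8: mtime [1B, align 1] → 9; +3 pad (align 4); @12: n_entries [4B, align 4] → 16; size 16, align 8
@0: window [1B, align 1] → 1
@1: flags [4B, align 1] → 5
@5: proto [1B, align 1] → 6
@6: version [56B, align 1] → 62
@62: payload_len [1B, align 1] → 63
@63: dst [16B, align 1] → 79
@79: src [8B, align 1] → 87
@87: length [4B, align 1] → 91
size 91, align 1
array of 25: 25 × 91 = 2275

2275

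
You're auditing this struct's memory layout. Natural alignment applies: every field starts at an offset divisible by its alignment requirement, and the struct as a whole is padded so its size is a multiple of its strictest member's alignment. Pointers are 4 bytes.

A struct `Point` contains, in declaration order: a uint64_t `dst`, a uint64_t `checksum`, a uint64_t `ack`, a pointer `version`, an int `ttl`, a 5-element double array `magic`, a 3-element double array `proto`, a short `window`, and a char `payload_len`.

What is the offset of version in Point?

@0: dst [8B, align 8] → 8
@8: checksum [8B, align 8] → 16
@16: ack [8B, align 8] → 24
@24: version [4B, align 4] → 28

24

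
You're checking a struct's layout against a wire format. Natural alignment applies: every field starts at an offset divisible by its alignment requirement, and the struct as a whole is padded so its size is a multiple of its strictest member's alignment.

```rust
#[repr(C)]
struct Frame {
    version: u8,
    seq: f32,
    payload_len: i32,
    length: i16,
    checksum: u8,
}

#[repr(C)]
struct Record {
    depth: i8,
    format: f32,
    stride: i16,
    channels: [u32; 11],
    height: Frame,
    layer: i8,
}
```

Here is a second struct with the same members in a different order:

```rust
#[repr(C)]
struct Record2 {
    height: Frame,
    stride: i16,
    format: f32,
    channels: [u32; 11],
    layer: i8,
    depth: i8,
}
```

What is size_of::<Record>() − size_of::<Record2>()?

4

Frame: 0..1  version  (1B, 1-aligned); 1..4  -- padding (3B); 4..8  seq  (4B, 4-aligned); 8..12  payload_len  (4B, 4-aligned); 12..14  length  (2B, 2-aligned); 14..15  checksum  (1B, 1-aligned); 15..16  -- tail padding (1B); sizeof = 16, alignof = 4
0..1  depth  (1B, 1-aligned)
1..4  -- padding (3B)
4..8  format  (4B, 4-aligned)
8..10  stride  (2B, 2-aligned)
10..12  -- padding (2B)
12..56  channels  (44B, 4-aligned)
56..72  height  (16B, 4-aligned)
72..73  layer  (1B, 1-aligned)
73..76  -- tail padding (3B)
sizeof = 76, alignof = 4
— Record2 —
0..16  height  (16B, 4-aligned)
16..18  stride  (2B, 2-aligned)
18..20  -- padding (2B)
20..24  format  (4B, 4-aligned)
24..68  channels  (44B, 4-aligned)
68..69  layer  (1B, 1-aligned)
69..70  depth  (1B, 1-aligned)
70..72  -- tail padding (2B)
sizeof = 72, alignof = 4
76 − 72 = 4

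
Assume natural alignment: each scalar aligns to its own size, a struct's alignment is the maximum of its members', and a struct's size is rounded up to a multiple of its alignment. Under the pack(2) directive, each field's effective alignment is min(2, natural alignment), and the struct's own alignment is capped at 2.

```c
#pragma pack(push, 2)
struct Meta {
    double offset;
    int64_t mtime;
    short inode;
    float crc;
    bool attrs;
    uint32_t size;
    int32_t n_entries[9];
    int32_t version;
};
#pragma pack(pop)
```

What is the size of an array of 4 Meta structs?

272

@0: offset [8B, align 2] → 8
@8: mtime [8B, align 2] → 16
@16: inode [2B, align 2] → 18
@18: crc [4B, align 2] → 22
@22: attrs [1B, align 1] → 23
+1 pad (align 2)
@24: size [4B, align 2] → 28
@28: n_entries [36B, align 2] → 64
@64: version [4B, align 2] → 68
size 68, align 2
array of 4: 4 × 68 = 272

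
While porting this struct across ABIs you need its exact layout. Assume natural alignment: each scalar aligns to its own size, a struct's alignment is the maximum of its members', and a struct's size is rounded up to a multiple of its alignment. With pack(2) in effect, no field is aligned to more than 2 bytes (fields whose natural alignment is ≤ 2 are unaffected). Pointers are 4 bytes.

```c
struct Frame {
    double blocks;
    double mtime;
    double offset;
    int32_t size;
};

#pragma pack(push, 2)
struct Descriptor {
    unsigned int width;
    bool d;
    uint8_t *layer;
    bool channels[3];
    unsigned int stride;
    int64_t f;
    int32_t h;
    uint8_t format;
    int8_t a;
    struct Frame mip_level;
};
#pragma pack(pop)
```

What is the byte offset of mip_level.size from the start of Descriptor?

56

Frame: @0: blocks [8B, align 8] → 8; @8: mtime [8B, align 8] → 16; @16: offset [8B, align 8] → 24; @24: size [4B, align 4] → 28; +4 tail pad (align 8); size 32, align 8
@0: width [4B, align 2] → 4
@4: d [1B, align 1] → 5
+1 pad (align 2)
@6: layer [4B, align 2] → 10
@10: channels [3B, align 1] → 13
+1 pad (align 2)
@14: stride [4B, align 2] → 18
@18: f [8B, align 2] → 26
@26: h [4B, align 2] → 30
@30: format [1B, align 1] → 31
@31: a [1B, align 1] → 32
@32: mip_level [32B, align 2] → 64
within Frame: size at 24
32 + 24 = 56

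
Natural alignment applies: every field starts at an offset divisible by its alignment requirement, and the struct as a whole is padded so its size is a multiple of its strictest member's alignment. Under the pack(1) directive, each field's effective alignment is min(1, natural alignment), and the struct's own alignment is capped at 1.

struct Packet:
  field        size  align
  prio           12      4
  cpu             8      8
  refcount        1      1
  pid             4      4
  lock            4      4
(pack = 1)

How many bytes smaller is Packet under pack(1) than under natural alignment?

natural layout:
  @0: prio [12B, align 4] → 12
  +4 pad (align 8)
  @16: cpu [8B, align 8] → 24
  @24: refcount [1B, align 1] → 25
  +3 pad (align 4)
  @28: pid [4B, align 4] → 32
  @32: lock [4B, align 4] → 36
  +4 tail pad (align 8)
  size 40, align 8
packed(1) layout:
  @0: prio [12B, align 1] → 12
  @12: cpu [8B, align 1] → 20
  @20: refcount [1B, align 1] → 21
  @21: pid [4B, align 1] → 25
  @25: lock [4B, align 1] → 29
  size 29, align 1
40 − 29 = 11

11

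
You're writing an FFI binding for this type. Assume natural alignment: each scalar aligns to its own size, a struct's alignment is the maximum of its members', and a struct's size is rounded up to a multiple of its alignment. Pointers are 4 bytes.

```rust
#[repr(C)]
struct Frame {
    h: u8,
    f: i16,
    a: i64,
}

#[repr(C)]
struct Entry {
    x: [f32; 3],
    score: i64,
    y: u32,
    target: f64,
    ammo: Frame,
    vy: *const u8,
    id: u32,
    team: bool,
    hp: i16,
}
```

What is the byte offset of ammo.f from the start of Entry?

42

Frame: @0: h [1B, align 1] → 1; +1 pad (align 2); @2: f [2B, align 2] → 4; +4 pad (align 8); @8: a [8B, align 8] → 16; size 16, align 8
@0: x [12B, align 4] → 12
+4 pad (align 8)
@16: score [8B, align 8] → 24
@24: y [4B, align 4] → 28
+4 pad (align 8)
@32: target [8B, align 8] → 40
@40: ammo [16B, align 8] → 56
within Frame: f at 2
40 + 2 = 42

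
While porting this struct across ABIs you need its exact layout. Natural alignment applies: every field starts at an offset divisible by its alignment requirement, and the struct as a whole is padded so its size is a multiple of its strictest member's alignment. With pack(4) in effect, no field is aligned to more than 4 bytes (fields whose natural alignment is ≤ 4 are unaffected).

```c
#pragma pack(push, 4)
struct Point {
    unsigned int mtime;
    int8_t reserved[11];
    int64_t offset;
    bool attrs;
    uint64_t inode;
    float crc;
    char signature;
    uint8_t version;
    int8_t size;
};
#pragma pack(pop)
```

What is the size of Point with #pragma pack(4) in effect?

@0: mtime [4B, align 4] → 4
@4: reserved [11B, align 1] → 15
+1 pad (align 4)
@16: offset [8B, align 4] → 24
@24: attrs [1B, align 1] → 25
+3 pad (align 4)
@28: inode [8B, align 4] → 36
@36: crc [4B, align 4] → 40
@40: signature [1B, align 1] → 41
@41: version [1B, align 1] → 42
@42: size [1B, align 1] → 43
+1 tail pad (align 4)
size 44, align 4

44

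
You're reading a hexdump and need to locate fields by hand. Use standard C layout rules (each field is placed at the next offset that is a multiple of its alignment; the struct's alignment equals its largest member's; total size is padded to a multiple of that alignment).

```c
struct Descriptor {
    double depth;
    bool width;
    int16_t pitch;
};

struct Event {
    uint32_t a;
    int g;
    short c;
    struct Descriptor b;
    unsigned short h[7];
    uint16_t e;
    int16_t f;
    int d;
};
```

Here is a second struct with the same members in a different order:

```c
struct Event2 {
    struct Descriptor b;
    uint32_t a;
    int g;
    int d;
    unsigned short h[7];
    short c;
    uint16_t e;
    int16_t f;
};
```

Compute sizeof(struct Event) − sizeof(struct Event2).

Descriptor: @0: depth [8B, align 8] → 8; @8: width [1B, align 1] → 9; +1 pad (align 2); @10: pitch [2B, align 2] → 12; +4 tail pad (align 8); size 16, align 8
@0: a [4B, align 4] → 4
@4: g [4B, align 4] → 8
@8: c [2B, align 2] → 10
+6 pad (align 8)
@16: b [16B, align 8] → 32
@32: h [14B, align 2] → 46
@46: e [2B, align 2] → 48
@48: f [2B, align 2] → 50
+2 pad (align 4)
@52: d [4B, align 4] → 56
size 56, align 8
— Event2 —
@0: b [16B, align 8] → 16
@16: a [4B, align 4] → 20
@20: g [4B, align 4] → 24
@24: d [4B, align 4] → 28
@28: h [14B, align 2] → 42
@42: c [2B, align 2] → 44
@44: e [2B, align 2] → 46
@46: f [2B, align 2] → 48
size 48, align 8
56 − 48 = 8

8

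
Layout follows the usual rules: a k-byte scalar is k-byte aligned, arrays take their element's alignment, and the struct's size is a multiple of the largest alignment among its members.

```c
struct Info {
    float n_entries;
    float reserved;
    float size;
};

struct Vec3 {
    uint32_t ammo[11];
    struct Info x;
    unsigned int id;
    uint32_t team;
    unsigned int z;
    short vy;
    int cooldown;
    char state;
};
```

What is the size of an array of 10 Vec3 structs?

Info: n_entries at 0 (size 4, align 4) → ends 4; reserved at 4 (size 4, align 4) → ends 8; size at 8 (size 4, align 4) → ends 12; total 12 bytes, alignment 4
ammo at 0 (size 44, align 4) → ends 44
x at 44 (size 12, align 4) → ends 56
id at 56 (size 4, align 4) → ends 60
team at 60 (size 4, align 4) → ends 64
z at 64 (size 4, align 4) → ends 68
vy at 68 (size 2, align 2) → ends 70
pad 2 to align 4 for cooldown
cooldown at 72 (size 4, align 4) → ends 76
state at 76 (size 1, align 1) → ends 77
tail pad 3 to reach multiple of 4
total 80 bytes, alignment 4
array of 10: 10 × 80 = 800

800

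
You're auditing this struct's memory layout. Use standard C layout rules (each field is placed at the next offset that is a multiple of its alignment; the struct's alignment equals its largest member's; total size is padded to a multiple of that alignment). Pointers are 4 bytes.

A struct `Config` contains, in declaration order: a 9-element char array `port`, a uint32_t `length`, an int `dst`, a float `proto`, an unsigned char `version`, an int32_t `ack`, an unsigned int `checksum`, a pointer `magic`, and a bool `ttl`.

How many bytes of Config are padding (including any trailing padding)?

9

@0: port [9B, align 1] → 9
+3 pad (align 4)
@12: length [4B, align 4] → 16
@16: dst [4B, align 4] → 20
@20: proto [4B, align 4] → 24
@24: version [1B, align 1] → 25
+3 pad (align 4)
@28: ack [4B, align 4] → 32
@32: checksum [4B, align 4] → 36
@36: magic [4B, align 4] → 40
@40: ttl [1B, align 1] → 41
+3 tail pad (align 4)
size 44, align 4
data bytes 35, size 44 → padding 9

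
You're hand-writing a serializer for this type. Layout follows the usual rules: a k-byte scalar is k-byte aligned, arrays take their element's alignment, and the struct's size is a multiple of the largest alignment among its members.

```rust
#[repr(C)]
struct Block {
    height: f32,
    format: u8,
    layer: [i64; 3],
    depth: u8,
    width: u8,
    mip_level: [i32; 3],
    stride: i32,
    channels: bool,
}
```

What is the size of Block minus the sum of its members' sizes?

8

height at 0 (size 4, align 4) → ends 4
format at 4 (size 1, align 1) → ends 5
pad 3 to align 8 for layer
layer at 8 (size 24, align 8) → ends 32
depth at 32 (size 1, align 1) → ends 33
width at 33 (size 1, align 1) → ends 34
pad 2 to align 4 for mip_level
mip_level at 36 (size 12, align 4) → ends 48
stride at 48 (size 4, align 4) → ends 52
channels at 52 (size 1, align 1) → ends 53
tail pad 3 to reach multiple of 8
total 56 bytes, alignment 8
data bytes 48, size 56 → padding 8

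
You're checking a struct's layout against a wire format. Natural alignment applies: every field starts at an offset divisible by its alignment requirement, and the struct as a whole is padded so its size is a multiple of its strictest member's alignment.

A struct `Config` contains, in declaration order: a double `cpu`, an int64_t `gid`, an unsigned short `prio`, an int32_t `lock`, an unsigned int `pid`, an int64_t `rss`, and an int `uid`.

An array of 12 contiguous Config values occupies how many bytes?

576

@0: cpu [8B, align 8] → 8
@8: gid [8B, align 8] → 16
@16: prio [2B, align 2] → 18
+2 pad (align 4)
@20: lock [4B, align 4] → 24
@24: pid [4B, align 4] → 28
+4 pad (align 8)
@32: rss [8B, align 8] → 40
@40: uid [4B, align 4] → 44
+4 tail pad (align 8)
size 48, align 8
array of 12: 12 × 48 = 576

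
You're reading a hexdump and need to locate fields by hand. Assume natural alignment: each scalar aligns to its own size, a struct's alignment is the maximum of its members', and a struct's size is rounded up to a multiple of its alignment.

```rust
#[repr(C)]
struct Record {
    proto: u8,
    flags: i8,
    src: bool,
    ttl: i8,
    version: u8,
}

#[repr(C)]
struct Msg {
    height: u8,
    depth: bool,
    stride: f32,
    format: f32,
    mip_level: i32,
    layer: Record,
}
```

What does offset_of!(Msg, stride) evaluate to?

Record: @0: proto [1B, align 1] → 1; @1: flags [1B, align 1] → 2; @2: src [1B, align 1] → 3; @3: ttl [1B, align 1] → 4; @4: version [1B, align 1] → 5; size 5, align 1
@0: height [1B, align 1] → 1
@1: depth [1B, align 1] → 2
+2 pad (align 4)
@4: stride [4B, align 4] → 8

4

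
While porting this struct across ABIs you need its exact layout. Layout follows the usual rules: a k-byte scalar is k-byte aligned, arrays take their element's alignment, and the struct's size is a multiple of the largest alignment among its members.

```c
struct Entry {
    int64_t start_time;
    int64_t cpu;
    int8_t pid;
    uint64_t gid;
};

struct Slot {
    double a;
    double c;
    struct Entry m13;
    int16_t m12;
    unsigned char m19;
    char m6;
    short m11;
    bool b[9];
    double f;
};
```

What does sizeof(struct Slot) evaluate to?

Entry: @0: start_time [8B, align 8] → 8; @8: cpu [8B, align 8] → 16; @16: pid [1B, align 1] → 17; +7 pad (align 8); @24: gid [8B, align 8] → 32; size 32, align 8
@0: a [8B, align 8] → 8
@8: c [8B, align 8] → 16
@16: m13 [32B, align 8] → 48
@48: m12 [2B, align 2] → 50
@50: m19 [1B, align 1] → 51
@51: m6 [1B, align 1] → 52
@52: m11 [2B, align 2] → 54
@54: b [9B, align 1] → 63
+1 pad (align 8)
@64: f [8B, align 8] → 72
size 72, align 8

72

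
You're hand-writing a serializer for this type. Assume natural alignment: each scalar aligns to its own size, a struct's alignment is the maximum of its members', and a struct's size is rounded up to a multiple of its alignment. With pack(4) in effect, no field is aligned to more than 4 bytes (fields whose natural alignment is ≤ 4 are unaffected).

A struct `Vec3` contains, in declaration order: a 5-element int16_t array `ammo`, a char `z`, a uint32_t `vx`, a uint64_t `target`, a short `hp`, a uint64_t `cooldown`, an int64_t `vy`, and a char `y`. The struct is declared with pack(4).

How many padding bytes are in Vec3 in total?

6

0..10  ammo  (10B, 2-aligned)
10..11  z  (1B, 1-aligned)
11..12  -- padding (1B)
12..16  vx  (4B, 4-aligned)
16..24  target  (8B, 4-aligned)
24..26  hp  (2B, 2-aligned)
26..28  -- padding (2B)
28..36  cooldown  (8B, 4-aligned)
36..44  vy  (8B, 4-aligned)
44..45  y  (1B, 1-aligned)
45..48  -- tail padding (3B)
sizeof = 48, alignof = 4
data bytes 42, size 48 → padding 6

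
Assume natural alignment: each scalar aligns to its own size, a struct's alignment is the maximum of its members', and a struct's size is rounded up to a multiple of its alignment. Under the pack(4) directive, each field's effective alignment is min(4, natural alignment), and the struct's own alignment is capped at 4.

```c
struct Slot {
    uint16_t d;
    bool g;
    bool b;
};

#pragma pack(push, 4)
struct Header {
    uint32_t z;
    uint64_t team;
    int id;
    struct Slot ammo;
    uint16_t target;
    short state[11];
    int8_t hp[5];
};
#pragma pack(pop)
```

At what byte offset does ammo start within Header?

Slot: d at 0 (size 2, align 2) → ends 2; g at 2 (size 1, align 1) → ends 3; b at 3 (size 1, align 1) → ends 4; total 4 bytes, alignment 2
z at 0 (size 4, align 4) → ends 4
team at 4 (size 8, align 4) → ends 12
id at 12 (size 4, align 4) → ends 16
ammo at 16 (size 4, align 2) → ends 20

16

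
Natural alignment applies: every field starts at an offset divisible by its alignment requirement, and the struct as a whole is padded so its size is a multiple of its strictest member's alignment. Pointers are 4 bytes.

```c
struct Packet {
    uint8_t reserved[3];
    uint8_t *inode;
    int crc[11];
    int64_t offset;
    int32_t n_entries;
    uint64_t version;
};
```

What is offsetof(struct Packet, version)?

72

0..3  reserved  (3B, 1-aligned)
3..4  -- padding (1B)
4..8  inode  (4B, 4-aligned)
8..52  crc  (44B, 4-aligned)
52..56  -- padding (4B)
56..64  offset  (8B, 8-aligned)
64..68  n_entries  (4B, 4-aligned)
68..72  -- padding (4B)
72..80  version  (8B, 8-aligned)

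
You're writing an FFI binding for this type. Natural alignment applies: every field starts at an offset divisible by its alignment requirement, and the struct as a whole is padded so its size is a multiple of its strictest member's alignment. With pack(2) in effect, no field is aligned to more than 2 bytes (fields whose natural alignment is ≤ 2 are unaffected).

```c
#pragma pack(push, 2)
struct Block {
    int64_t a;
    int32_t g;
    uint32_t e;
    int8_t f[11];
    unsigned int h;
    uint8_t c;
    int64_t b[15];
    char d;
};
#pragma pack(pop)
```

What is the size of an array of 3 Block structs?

468

0..8  a  (8B, 2-aligned)
8..12  g  (4B, 2-aligned)
12..16  e  (4B, 2-aligned)
16..27  f  (11B, 1-aligned)
27..28  -- padding (1B)
28..32  h  (4B, 2-aligned)
32..33  c  (1B, 1-aligned)
33..34  -- padding (1B)
34..154  b  (120B, 2-aligned)
154..155  d  (1B, 1-aligned)
155..156  -- tail padding (1B)
sizeof = 156, alignof = 2
array of 3: 3 × 156 = 468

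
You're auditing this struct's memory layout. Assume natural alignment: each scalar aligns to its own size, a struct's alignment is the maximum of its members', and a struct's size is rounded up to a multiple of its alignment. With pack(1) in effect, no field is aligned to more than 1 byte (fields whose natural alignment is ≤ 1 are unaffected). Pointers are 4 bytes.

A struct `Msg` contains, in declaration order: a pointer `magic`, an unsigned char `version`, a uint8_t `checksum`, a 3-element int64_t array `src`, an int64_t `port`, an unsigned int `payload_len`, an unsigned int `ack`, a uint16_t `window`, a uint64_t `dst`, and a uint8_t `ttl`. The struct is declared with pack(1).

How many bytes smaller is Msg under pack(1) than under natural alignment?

natural layout:
  magic at 0 (size 4, align 4) → ends 4
  version at 4 (size 1, align 1) → ends 5
  checksum at 5 (size 1, align 1) → ends 6
  pad 2 to align 8 for src
  src at 8 (size 24, align 8) → ends 32
  port at 32 (size 8, align 8) → ends 40
  payload_len at 40 (size 4, align 4) → ends 44
  ack at 44 (size 4, align 4) → ends 48
  window at 48 (size 2, align 2) → ends 50
  pad 6 to align 8 for dst
  dst at 56 (size 8, align 8) → ends 64
  ttl at 64 (size 1, align 1) → ends 65
  tail pad 7 to reach multiple of 8
  total 72 bytes, alignment 8
packed(1) layout:
  magic at 0 (size 4, align 1) → ends 4
  version at 4 (size 1, align 1) → ends 5
  checksum at 5 (size 1, align 1) → ends 6
  src at 6 (size 24, align 1) → ends 30
  port at 30 (size 8, align 1) → ends 38
  payload_len at 38 (size 4, align 1) → ends 42
  ack at 42 (size 4, align 1) → ends 46
  window at 46 (size 2, align 1) → ends 48
  dst at 48 (size 8, align 1) → ends 56
  ttl at 56 (size 1, align 1) → ends 57
  total 57 bytes, alignment 1
72 − 57 = 15

15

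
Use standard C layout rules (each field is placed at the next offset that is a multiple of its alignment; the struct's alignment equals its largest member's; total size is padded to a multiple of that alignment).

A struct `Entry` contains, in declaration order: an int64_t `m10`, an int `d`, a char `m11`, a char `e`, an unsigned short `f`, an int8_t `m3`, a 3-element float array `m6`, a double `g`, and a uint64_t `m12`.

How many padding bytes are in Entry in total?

m10 at 0 (size 8, align 8) → ends 8
d at 8 (size 4, align 4) → ends 12
m11 at 12 (size 1, align 1) → ends 13
e at 13 (size 1, align 1) → ends 14
f at 14 (size 2, align 2) → ends 16
m3 at 16 (size 1, align 1) → ends 17
pad 3 to align 4 for m6
m6 at 20 (size 12, align 4) → ends 32
g at 32 (size 8, align 8) → ends 40
m12 at 40 (size 8, align 8) → ends 48
total 48 bytes, alignment 8
data bytes 45, size 48 → padding 3

3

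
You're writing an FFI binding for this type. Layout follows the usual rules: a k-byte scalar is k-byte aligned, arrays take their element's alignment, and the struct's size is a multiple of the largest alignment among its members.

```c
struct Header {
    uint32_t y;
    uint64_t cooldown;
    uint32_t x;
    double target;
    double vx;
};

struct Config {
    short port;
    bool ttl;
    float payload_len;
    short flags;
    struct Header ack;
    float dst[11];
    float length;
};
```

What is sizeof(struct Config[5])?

520

Header: y at 0 (size 4, align 4) → ends 4; pad 4 to align 8 for cooldown; cooldown at 8 (size 8, align 8) → ends 16; x at 16 (size 4, align 4) → ends 20; pad 4 to align 8 for target; target at 24 (size 8, align 8) → ends 32; vx at 32 (size 8, align 8) → ends 40; total 40 bytes, alignment 8
port at 0 (size 2, align 2) → ends 2
ttl at 2 (size 1, align 1) → ends 3
pad 1 to align 4 for payload_len
payload_len at 4 (size 4, align 4) → ends 8
flags at 8 (size 2, align 2) → ends 10
pad 6 to align 8 for ack
ack at 16 (size 40, align 8) → ends 56
dst at 56 (size 44, align 4) → ends 100
length at 100 (size 4, align 4) → ends 104
total 104 bytes, alignment 8
array of 5: 5 × 104 = 520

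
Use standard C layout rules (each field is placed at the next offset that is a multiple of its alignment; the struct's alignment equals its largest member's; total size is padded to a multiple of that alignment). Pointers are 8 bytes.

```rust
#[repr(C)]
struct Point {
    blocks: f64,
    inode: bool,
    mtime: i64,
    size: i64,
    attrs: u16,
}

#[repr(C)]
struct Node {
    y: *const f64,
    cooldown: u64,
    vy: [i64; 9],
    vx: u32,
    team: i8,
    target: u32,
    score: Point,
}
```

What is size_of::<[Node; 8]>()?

Point: 0..8  blocks  (8B, 8-aligned); 8..9  inode  (1B, 1-aligned); 9..16  -- padding (7B); 16..24  mtime  (8B, 8-aligned); 24..32  size  (8B, 8-aligned); 32..34  attrs  (2B, 2-aligned); 34..40  -- tail padding (6B); sizeof = 40, alignof = 8
0..8  y  (8B, 8-aligned)
8..16  cooldown  (8B, 8-aligned)
16..88  vy  (72B, 8-aligned)
88..92  vx  (4B, 4-aligned)
92..93  team  (1B, 1-aligned)
93..96  -- padding (3B)
96..100  target  (4B, 4-aligned)
100..104  -- padding (4B)
104..144  score  (40B, 8-aligned)
sizeof = 144, alignof = 8
array of 8: 8 × 144 = 1152

1152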